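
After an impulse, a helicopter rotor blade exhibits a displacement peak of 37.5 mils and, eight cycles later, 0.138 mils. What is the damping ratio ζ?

0.111

Logarithmic decrement δ = (1/n)·ln(x₀/x_n) = (1/8)·ln(37.5/0.138) = (1/8)·ln(271.7) = 0.7006.
ζ = δ/√(4π² + δ²) = 0.7006/√(39.48 + 0.491) = 0.7006/6.322 = 0.1108.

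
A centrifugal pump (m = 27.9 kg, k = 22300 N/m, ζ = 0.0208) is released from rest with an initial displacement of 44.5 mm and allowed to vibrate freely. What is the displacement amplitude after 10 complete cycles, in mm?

12.0 mm

Logarithmic decrement δ = 2πζ/√(1 − ζ²) = 2π × 0.02080/√(1 − 0.000433) = 0.1307.
After n cycles, x_n/x₀ = e^(−nδ), so x_10 = 44.5 × e^(−10 × 0.1307) = 44.5 × 0.2706 = 12.04 mm.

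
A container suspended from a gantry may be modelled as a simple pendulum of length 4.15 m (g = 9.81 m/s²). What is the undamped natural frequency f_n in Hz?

For a simple pendulum ω_n = √(g/L) = √(9.81/4.15) = √2.364 = 1.537 rad/s.
f_n = ω_n/(2π) = 1.537/6.283 = 0.2447 Hz.

0.245 Hz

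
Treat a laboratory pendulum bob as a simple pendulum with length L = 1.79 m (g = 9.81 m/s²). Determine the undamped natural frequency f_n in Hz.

0.373 Hz

For a simple pendulum ω_n = √(g/L) = √(9.81/1.79) = √5.480 = 2.341 rad/s.
f_n = ω_n/(2π) = 2.341/6.283 = 0.3726 Hz.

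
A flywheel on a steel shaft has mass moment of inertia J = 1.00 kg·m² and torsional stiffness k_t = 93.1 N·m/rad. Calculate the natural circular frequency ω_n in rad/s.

ω_n = √(k_t/J) = √(93.1/1.00) = √93.10 = 9.649 rad/s.

9.65 rad/s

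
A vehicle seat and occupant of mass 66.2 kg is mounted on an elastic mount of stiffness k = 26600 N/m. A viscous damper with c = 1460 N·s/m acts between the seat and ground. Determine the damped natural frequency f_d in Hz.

2.66 Hz

ω_n = √(k/m) = √(26600/66.2) = 20.05 rad/s.
Critical damping c_c = 2√(k·m) = 2√(26600 × 66.2) = 2654 N·s/m, so ζ = c/c_c = 1460/2654 = 0.5501.
ω_d = ω_n√(1 − ζ²) = 20.05 × √(1 − 0.303) = 16.74 rad/s.
f_d = ω_d/(2π) = 2.664 Hz.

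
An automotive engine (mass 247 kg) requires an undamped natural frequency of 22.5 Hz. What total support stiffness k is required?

ω_n = 2πf_n = 2π × 22.5 = 141.4 rad/s.
k = m·ω_n² = 247 × 141.4² = 247 × 19990 = 4937000 N/m.

4940000 N/m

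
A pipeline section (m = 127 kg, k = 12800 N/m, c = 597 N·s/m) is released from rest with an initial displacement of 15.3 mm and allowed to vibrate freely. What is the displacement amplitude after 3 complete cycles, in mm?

0.163 mm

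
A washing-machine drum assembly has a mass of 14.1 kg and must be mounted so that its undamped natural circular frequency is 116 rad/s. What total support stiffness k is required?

k = m·ω_n² = 14.1 × 116.0² = 14.1 × 13460 = 189700 N/m.

190000 N/m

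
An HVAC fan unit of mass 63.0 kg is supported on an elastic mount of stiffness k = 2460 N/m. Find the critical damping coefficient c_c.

c_c = 2√(k·m) = 2√(2460 × 63.0) = 2 × 393.7 = 787.3 N·s/m.

787 N·s/m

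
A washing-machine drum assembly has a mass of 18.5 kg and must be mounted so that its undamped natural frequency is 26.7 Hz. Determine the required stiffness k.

521000 N/m

ω_n = 2πf_n = 2π × 26.7 = 167.8 rad/s.
k = m·ω_n² = 18.5 × 167.8² = 18.5 × 28140 = 520700 N/m.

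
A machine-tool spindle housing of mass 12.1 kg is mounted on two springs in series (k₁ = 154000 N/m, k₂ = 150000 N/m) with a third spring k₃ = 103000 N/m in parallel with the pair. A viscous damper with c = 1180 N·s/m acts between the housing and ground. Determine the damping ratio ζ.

Series pair: k_s = k₁k₂/(k₁+k₂) = (154000)(150000)/(154000 + 150000) = 75990 N/m. In parallel with k₃: k_eq = 75990 + 103000 = 179000 N/m.
ω_n = √(k_eq/m) = √(179000/12.1) = 121.6 rad/s.
Critical damping c_c = 2√(k_eq·m) = 2√(179000 × 12.1) = 2943 N·s/m, so ζ = c/c_c = 1180/2943 = 0.4009.

0.401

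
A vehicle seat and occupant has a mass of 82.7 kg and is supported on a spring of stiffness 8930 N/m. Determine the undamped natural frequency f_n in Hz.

1.65 Hz

ω_n = √(k/m) = √(8930/82.7) = √108.0 = 10.39 rad/s.
f_n = ω_n/(2π) = 10.39/6.283 = 1.654 Hz.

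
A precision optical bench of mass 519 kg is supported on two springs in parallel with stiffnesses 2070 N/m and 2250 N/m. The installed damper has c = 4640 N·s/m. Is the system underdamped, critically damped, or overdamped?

Parallel springs add: k_eq = 2070 + 2250 = 4320 N/m.
c_c = 2√(k_eq·m) = 2995 N·s/m; ζ = c/c_c = 4640/2995 = 1.55.
Since ζ > 1 the system is overdamped.

overdamped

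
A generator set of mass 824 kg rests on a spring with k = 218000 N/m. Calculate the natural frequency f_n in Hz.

2.59 Hz

ω_n = √(k/m) = √(218000/824) = √264.6 = 16.27 rad/s.
f_n = ω_n/(2π) = 16.27/6.283 = 2.589 Hz.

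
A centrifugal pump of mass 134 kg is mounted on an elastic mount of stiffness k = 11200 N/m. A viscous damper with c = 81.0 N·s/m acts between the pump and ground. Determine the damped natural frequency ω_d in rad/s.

9.14 rad/s

ω_n = √(k/m) = √(11200/134) = 9.142 rad/s.
Critical damping c_c = 2√(k·m) = 2√(11200 × 134) = 2450 N·s/m, so ζ = c/c_c = 81.0/2450 = 0.03306.
ω_d = ω_n√(1 − ζ²) = 9.142 × √(1 − 0.00109) = 9.137 rad/s.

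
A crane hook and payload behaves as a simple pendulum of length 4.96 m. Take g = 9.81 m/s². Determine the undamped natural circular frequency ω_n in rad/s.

1.41 rad/s

For a simple pendulum ω_n = √(g/L) = √(9.81/4.96) = √1.978 = 1.406 rad/s.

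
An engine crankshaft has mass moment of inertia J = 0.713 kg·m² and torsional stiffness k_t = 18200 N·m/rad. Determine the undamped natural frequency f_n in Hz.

ω_n = √(k_t/J) = √(18200/0.713) = √25530 = 159.8 rad/s.
f_n = ω_n/(2π) = 159.8/6.283 = 25.43 Hz.

25.4 Hz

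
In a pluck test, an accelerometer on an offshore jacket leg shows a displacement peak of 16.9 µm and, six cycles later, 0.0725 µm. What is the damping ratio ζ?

Logarithmic decrement δ = (1/n)·ln(x₀/x_n) = (1/6)·ln(16.9/0.0725) = (1/6)·ln(233.1) = 0.9086.
ζ = δ/√(4π² + δ²) = 0.9086/√(39.48 + 0.826) = 0.9086/6.349 = 0.1431.

0.143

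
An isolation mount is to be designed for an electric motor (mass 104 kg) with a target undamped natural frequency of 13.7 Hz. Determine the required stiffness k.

771000 N/m

ω_n = 2πf_n = 2π × 13.7 = 86.08 rad/s.
k = m·ω_n² = 104 × 86.08² = 104 × 7410 = 770600 N/m.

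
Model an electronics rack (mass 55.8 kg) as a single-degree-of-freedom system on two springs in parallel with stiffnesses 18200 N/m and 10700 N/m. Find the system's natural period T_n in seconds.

Parallel springs add: k_eq = 18200 + 10700 = 28900 N/m.
ω_n = √(k_eq/m) = √(28900/55.8) = √517.9 = 22.76 rad/s.
T_n = 2π/ω_n = 6.283/22.76 = 0.2761 s.

0.276 s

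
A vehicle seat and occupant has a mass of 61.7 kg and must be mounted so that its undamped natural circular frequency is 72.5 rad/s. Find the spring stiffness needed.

324000 N/m

k = m·ω_n² = 61.7 × 72.50² = 61.7 × 5256 = 324300 N/m.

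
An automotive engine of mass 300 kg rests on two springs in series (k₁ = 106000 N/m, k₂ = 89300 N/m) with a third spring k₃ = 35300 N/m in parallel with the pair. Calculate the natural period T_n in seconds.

Series pair: k_s = k₁k₂/(k₁+k₂) = (106000)(89300)/(106000 + 89300) = 48470 N/m. In parallel with k₃: k_eq = 48470 + 35300 = 83770 N/m.
ω_n = √(k_eq/m) = √(83770/300) = √279.2 = 16.71 rad/s.
T_n = 2π/ω_n = 6.283/16.71 = 0.3760 s.

0.376 s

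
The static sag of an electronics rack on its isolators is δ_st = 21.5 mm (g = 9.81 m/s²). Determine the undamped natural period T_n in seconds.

0.294 s

ω_n = √(g/δ_st) = √(9.81/0.0215) = √456.3 = 21.36 rad/s.
T_n = 2π/ω_n = 6.283/21.36 = 0.2941 s.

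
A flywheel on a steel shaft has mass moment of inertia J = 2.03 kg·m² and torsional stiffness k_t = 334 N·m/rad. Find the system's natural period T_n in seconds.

ω_n = √(k_t/J) = √(334/2.03) = √164.5 = 12.83 rad/s.
T_n = 2π/ω_n = 6.283/12.83 = 0.4898 s.

0.490 s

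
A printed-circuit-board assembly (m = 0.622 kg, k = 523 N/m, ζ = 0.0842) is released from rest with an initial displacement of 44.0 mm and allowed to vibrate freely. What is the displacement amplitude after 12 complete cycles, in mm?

Logarithmic decrement δ = 2πζ/√(1 − ζ²) = 2π × 0.08420/√(1 − 0.00709) = 0.5309.
After n cycles, x_n/x₀ = e^(−nδ), so x_12 = 44.0 × e^(−12 × 0.5309) = 44.0 × 0.001710 = 0.07525 mm.

0.0752 mm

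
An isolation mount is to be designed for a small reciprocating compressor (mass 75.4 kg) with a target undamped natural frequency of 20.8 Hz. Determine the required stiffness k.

1290000 N/m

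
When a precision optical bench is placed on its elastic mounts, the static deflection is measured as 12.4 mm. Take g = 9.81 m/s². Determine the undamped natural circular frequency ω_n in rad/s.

ω_n = √(g/δ_st) = √(9.81/0.0124) = √791.1 = 28.13 rad/s.

28.1 rad/s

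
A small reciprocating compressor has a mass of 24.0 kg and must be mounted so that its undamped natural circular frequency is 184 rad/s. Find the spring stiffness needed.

813000 N/m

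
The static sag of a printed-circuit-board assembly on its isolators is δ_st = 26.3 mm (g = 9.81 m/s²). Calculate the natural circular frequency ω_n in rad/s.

19.3 rad/s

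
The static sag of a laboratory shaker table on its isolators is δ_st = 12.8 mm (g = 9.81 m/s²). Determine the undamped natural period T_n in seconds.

ω_n = √(g/δ_st) = √(9.81/0.0128) = √766.4 = 27.68 rad/s.
T_n = 2π/ω_n = 6.283/27.68 = 0.2270 s.

0.227 s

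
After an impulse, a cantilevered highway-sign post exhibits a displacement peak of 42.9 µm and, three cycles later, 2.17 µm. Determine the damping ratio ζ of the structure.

Logarithmic decrement δ = (1/n)·ln(x₀/x_n) = (1/3)·ln(42.9/2.17) = (1/3)·ln(19.77) = 0.9947.
ζ = δ/√(4π² + δ²) = 0.9947/√(39.48 + 0.989) = 0.9947/6.361 = 0.1564.

0.156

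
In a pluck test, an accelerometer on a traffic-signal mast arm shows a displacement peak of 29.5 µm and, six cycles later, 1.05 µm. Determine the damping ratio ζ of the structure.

0.0881

Logarithmic decrement δ = (1/n)·ln(x₀/x_n) = (1/6)·ln(29.5/1.05) = (1/6)·ln(28.10) = 0.5559.
ζ = δ/√(4π² + δ²) = 0.5559/√(39.48 + 0.309) = 0.5559/6.308 = 0.08814.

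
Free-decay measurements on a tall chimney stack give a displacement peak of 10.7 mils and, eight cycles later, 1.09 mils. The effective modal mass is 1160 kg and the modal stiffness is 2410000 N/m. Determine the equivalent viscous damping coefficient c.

4800 N·s/m

Logarithmic decrement δ = (1/n)·ln(x₀/x_n) = (1/8)·ln(10.7/1.09) = (1/8)·ln(9.817) = 0.2855.
ζ = δ/√(4π² + δ²) = 0.2855/√(39.48 + 0.0815) = 0.2855/6.290 = 0.04539.
c = ζ · 2√(km) = 0.04539 × 2√(2410000 × 1160) = 0.04539 × 105700 = 4800 N·s/m.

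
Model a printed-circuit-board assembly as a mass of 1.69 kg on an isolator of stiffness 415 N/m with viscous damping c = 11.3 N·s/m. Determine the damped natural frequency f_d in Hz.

2.44 Hz

ω_n = √(k/m) = √(415.0/1.69) = 15.67 rad/s.
Critical damping c_c = 2√(k·m) = 2√(415.0 × 1.69) = 52.97 N·s/m, so ζ = c/c_c = 11.3/52.97 = 0.2133.
ω_d = ω_n√(1 − ζ²) = 15.67 × √(1 − 0.0455) = 15.31 rad/s.
f_d = ω_d/(2π) = 2.437 Hz.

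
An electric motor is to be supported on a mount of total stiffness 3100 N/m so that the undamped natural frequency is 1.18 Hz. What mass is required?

56.4 kg

ω_n = 2πf_n = 2π × 1.18 = 7.414 rad/s.
m = k/ω_n² = 3100/7.414² = 3100/54.97 = 56.39 kg.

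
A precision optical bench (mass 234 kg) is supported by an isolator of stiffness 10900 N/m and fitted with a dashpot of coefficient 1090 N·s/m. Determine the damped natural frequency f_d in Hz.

1.02 Hz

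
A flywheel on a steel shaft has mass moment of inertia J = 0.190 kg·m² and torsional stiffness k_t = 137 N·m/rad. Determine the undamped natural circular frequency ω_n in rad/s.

ω_n = √(k_t/J) = √(137/0.190) = √721.1 = 26.85 rad/s.

26.9 rad/s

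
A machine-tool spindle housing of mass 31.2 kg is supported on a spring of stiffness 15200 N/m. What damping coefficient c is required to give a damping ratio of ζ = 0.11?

c_c = 2√(k·m) = 2√(15200 × 31.2) = 1377 N·s/m.
c = ζ·c_c = 0.11 × 1377 = 151.5 N·s/m.

152 N·s/m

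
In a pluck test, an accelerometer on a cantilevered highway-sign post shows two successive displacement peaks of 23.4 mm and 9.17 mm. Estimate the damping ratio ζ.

Logarithmic decrement δ = (1/n)·ln(x₀/x_n) = (1/1)·ln(23.4/9.17) = (1/1)·ln(2.552) = 0.9368.
ζ = δ/√(4π² + δ²) = 0.9368/√(39.48 + 0.878) = 0.9368/6.353 = 0.1475.

0.147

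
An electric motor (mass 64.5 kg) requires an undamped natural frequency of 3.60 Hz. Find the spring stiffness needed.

ω_n = 2πf_n = 2π × 3.60 = 22.62 rad/s.
k = m·ω_n² = 64.5 × 22.62² = 64.5 × 511.6 = 33000 N/m.

33000 N/m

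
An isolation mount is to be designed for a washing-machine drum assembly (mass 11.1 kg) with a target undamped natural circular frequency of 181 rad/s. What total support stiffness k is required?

364000 N/m

k = m·ω_n² = 11.1 × 181.0² = 11.1 × 32760 = 363600 N/m.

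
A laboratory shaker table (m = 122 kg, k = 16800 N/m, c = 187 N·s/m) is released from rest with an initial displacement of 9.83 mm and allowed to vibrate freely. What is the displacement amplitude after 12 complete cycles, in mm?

0.0707 mm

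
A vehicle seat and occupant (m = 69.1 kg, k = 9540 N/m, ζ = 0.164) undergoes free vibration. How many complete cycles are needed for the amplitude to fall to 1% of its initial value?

5 cycles

Logarithmic decrement δ = 2πζ/√(1 − ζ²) = 2π × 0.1640/√(1 − 0.0269) = 1.045.
x_n/x₀ = e^(−nδ) ≤ 0.01; take ln: n ≥ ln(1/0.01)/δ = 4.605/1.045 = 4.409.
So 5 complete cycles are required.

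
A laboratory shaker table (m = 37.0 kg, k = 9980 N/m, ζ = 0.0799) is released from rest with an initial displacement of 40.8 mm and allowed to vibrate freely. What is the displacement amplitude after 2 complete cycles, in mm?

14.9 mm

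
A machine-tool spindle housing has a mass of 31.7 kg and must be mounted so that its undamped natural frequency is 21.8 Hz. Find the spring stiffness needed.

ω_n = 2πf_n = 2π × 21.8 = 137.0 rad/s.
k = m·ω_n² = 31.7 × 137.0² = 31.7 × 18760 = 594700 N/m.

595000 N/m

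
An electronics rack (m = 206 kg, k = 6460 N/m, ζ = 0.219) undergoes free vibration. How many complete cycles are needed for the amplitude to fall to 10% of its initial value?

2 cycles

Logarithmic decrement δ = 2πζ/√(1 − ζ²) = 2π × 0.2190/√(1 − 0.0480) = 1.410.
x_n/x₀ = e^(−nδ) ≤ 0.1; take ln: n ≥ ln(1/0.1)/δ = 2.303/1.410 = 1.633.
So 2 complete cycles are required.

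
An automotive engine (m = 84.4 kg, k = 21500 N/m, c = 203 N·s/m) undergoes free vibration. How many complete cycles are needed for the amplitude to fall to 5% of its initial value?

7 cycles

ζ = c/(2√(km)) = 203/(2√(21500 × 84.4)) = 203/2694 = 0.07535.
Logarithmic decrement δ = 2πζ/√(1 − ζ²) = 2π × 0.07535/√(1 − 0.00568) = 0.4748.
x_n/x₀ = e^(−nδ) ≤ 0.05; take ln: n ≥ ln(1/0.05)/δ = 2.996/0.4748 = 6.310.
So 7 complete cycles are required.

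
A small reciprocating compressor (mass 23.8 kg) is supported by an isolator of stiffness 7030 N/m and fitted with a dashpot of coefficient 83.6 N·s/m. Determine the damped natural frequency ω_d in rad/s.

17.1 rad/s

ω_n = √(k/m) = √(7030/23.8) = 17.19 rad/s.
Critical damping c_c = 2√(k·m) = 2√(7030 × 23.8) = 818.1 N·s/m, so ζ = c/c_c = 83.6/818.1 = 0.1022.
ω_d = ω_n√(1 − ζ²) = 17.19 × √(1 − 0.0104) = 17.10 rad/s.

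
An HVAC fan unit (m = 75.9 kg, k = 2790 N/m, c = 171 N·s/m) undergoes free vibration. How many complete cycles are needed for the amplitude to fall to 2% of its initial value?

ζ = c/(2√(km)) = 171/(2√(2790 × 75.9)) = 171/920.3 = 0.1858.
Logarithmic decrement δ = 2πζ/√(1 − ζ²) = 2π × 0.1858/√(1 − 0.0345) = 1.188.
x_n/x₀ = e^(−nδ) ≤ 0.02; take ln: n ≥ ln(1/0.02)/δ = 3.912/1.188 = 3.293.
So 4 complete cycles are required.

4 cycles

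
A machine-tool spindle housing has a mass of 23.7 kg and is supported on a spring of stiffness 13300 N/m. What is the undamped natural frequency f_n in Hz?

3.77 Hz

ω_n = √(k/m) = √(13300/23.7) = √561.2 = 23.69 rad/s.
f_n = ω_n/(2π) = 23.69/6.283 = 3.770 Hz.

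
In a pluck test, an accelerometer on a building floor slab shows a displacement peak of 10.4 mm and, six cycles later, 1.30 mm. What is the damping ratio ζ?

Logarithmic decrement δ = (1/n)·ln(x₀/x_n) = (1/6)·ln(10.4/1.30) = (1/6)·ln(8.000) = 0.3466.
ζ = δ/√(4π² + δ²) = 0.3466/√(39.48 + 0.120) = 0.3466/6.293 = 0.05508.

0.0551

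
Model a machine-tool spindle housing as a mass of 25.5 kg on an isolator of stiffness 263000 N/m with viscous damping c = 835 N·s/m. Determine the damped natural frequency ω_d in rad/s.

100 rad/s

ω_n = √(k/m) = √(263000/25.5) = 101.6 rad/s.
Critical damping c_c = 2√(k·m) = 2√(263000 × 25.5) = 5179 N·s/m, so ζ = c/c_c = 835/5179 = 0.1612.
ω_d = ω_n√(1 − ζ²) = 101.6 × √(1 − 0.0260) = 100.2 rad/s.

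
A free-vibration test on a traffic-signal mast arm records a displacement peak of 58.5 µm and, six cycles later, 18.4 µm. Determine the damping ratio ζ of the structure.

Logarithmic decrement δ = (1/n)·ln(x₀/x_n) = (1/6)·ln(58.5/18.4) = (1/6)·ln(3.179) = 0.1928.
ζ = δ/√(4π² + δ²) = 0.1928/√(39.48 + 0.0372) = 0.1928/6.286 = 0.03067.

0.0307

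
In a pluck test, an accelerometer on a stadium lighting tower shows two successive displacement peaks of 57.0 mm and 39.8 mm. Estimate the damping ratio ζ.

0.0571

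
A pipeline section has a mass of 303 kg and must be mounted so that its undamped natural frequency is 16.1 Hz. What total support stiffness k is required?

3100000 N/m

ω_n = 2πf_n = 2π × 16.1 = 101.2 rad/s.
k = m·ω_n² = 303 × 101.2² = 303 × 10230 = 3101000 N/m.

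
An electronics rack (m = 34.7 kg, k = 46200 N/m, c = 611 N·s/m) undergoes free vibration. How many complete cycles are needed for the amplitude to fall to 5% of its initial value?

ζ = c/(2√(km)) = 611/(2√(46200 × 34.7)) = 611/2532 = 0.2413.
Logarithmic decrement δ = 2πζ/√(1 − ζ²) = 2π × 0.2413/√(1 − 0.0582) = 1.562.
x_n/x₀ = e^(−nδ) ≤ 0.05; take ln: n ≥ ln(1/0.05)/δ = 2.996/1.562 = 1.918.
So 2 complete cycles are required.

2 cycles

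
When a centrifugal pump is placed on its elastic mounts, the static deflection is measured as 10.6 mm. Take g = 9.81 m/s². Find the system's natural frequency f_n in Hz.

4.84 Hz

ω_n = √(g/δ_st) = √(9.81/0.0106) = √925.5 = 30.42 rad/s.
f_n = ω_n/(2π) = 30.42/6.283 = 4.842 Hz.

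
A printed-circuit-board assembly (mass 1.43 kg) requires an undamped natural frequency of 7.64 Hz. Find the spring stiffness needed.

ω_n = 2πf_n = 2π × 7.64 = 48.00 rad/s.
k = m·ω_n² = 1.43 × 48.00² = 1.43 × 2304 = 3295 N/m.

3300 N/m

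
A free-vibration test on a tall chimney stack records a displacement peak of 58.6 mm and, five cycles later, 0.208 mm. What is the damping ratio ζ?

0.177

Logarithmic decrement δ = (1/n)·ln(x₀/x_n) = (1/5)·ln(58.6/0.208) = (1/5)·ln(281.7) = 1.128.
ζ = δ/√(4π² + δ²) = 1.128/√(39.48 + 1.27) = 1.128/6.384 = 0.1767.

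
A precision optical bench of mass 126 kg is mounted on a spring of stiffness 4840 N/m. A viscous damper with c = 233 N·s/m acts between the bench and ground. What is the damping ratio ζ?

0.149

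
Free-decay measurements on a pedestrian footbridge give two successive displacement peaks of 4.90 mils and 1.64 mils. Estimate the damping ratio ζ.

Logarithmic decrement δ = (1/n)·ln(x₀/x_n) = (1/1)·ln(4.90/1.64) = (1/1)·ln(2.988) = 1.095.
ζ = δ/√(4π² + δ²) = 1.095/√(39.48 + 1.20) = 1.095/6.378 = 0.1716.

0.172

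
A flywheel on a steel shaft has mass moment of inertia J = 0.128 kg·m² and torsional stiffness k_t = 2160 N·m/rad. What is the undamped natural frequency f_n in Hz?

20.7 Hz

ω_n = √(k_t/J) = √(2160/0.128) = √16880 = 129.9 rad/s.
f_n = ω_n/(2π) = 129.9/6.283 = 20.67 Hz.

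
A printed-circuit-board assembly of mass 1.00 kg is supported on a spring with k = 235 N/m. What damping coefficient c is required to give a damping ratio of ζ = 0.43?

c_c = 2√(k·m) = 2√(235.0 × 1.00) = 30.66 N·s/m.
c = ζ·c_c = 0.43 × 30.66 = 13.18 N·s/m.

13.2 N·s/m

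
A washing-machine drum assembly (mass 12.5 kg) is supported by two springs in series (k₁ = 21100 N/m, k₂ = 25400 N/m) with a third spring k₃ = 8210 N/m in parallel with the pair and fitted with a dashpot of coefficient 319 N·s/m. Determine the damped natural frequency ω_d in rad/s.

Series pair: k_s = k₁k₂/(k₁+k₂) = (21100)(25400)/(21100 + 25400) = 11530 N/m. In parallel with k₃: k_eq = 11530 + 8210 = 19740 N/m.
ω_n = √(k_eq/m) = √(19740/12.5) = 39.73 rad/s.
Critical damping c_c = 2√(k_eq·m) = 2√(19740 × 12.5) = 993.4 N·s/m, so ζ = c/c_c = 319/993.4 = 0.3211.
ω_d = ω_n√(1 − ζ²) = 39.73 × √(1 − 0.103) = 37.63 rad/s.

37.6 rad/s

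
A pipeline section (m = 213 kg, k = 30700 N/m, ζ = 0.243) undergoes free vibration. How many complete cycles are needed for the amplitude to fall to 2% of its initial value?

3 cycles

Logarithmic decrement δ = 2πζ/√(1 − ζ²) = 2π × 0.2430/√(1 − 0.0590) = 1.574.
x_n/x₀ = e^(−nδ) ≤ 0.02; take ln: n ≥ ln(1/0.02)/δ = 3.912/1.574 = 2.485.
So 3 complete cycles are required.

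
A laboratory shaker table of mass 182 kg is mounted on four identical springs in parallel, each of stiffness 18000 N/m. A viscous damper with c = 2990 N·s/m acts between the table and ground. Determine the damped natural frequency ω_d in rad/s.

18.1 rad/s

Parallel springs add: k_eq = 4 × 18000 = 72000 N/m.
ω_n = √(k_eq/m) = √(72000/182) = 19.89 rad/s.
Critical damping c_c = 2√(k_eq·m) = 2√(72000 × 182) = 7240 N·s/m, so ζ = c/c_c = 2990/7240 = 0.4130.
ω_d = ω_n√(1 − ζ²) = 19.89 × √(1 − 0.171) = 18.11 rad/s.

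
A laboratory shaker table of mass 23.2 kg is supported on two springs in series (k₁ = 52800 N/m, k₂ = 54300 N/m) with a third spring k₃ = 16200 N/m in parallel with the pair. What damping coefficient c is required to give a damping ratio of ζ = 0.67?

Series pair: k_s = k₁k₂/(k₁+k₂) = (52800)(54300)/(52800 + 54300) = 26770 N/m. In parallel with k₃: k_eq = 26770 + 16200 = 42970 N/m.
c_c = 2√(k_eq·m) = 2√(42970 × 23.2) = 1997 N·s/m.
c = ζ·c_c = 0.67 × 1997 = 1338 N·s/m.

1340 N·s/m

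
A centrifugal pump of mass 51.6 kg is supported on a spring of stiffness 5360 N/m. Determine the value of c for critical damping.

1050 N·s/m

c_c = 2√(k·m) = 2√(5360 × 51.6) = 2 × 525.9 = 1052 N·s/m.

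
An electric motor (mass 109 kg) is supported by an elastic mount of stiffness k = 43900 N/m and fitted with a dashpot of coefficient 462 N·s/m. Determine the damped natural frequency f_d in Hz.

3.18 Hz

ω_n = √(k/m) = √(43900/109) = 20.07 rad/s.
Critical damping c_c = 2√(k·m) = 2√(43900 × 109) = 4375 N·s/m, so ζ = c/c_c = 462/4375 = 0.1056.
ω_d = ω_n√(1 − ζ²) = 20.07 × √(1 − 0.0112) = 19.96 rad/s.
f_d = ω_d/(2π) = 3.176 Hz.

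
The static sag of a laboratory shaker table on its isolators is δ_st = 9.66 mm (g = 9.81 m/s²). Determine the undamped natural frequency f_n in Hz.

ω_n = √(g/δ_st) = √(9.81/0.00966) = √1016 = 31.87 rad/s.
f_n = ω_n/(2π) = 31.87/6.283 = 5.072 Hz.

5.07 Hz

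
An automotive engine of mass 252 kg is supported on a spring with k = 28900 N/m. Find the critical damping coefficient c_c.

c_c = 2√(k·m) = 2√(28900 × 252) = 2 × 2699 = 5397 N·s/m.

5400 N·s/m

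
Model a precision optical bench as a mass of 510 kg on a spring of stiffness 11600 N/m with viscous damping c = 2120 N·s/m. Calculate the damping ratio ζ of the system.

0.436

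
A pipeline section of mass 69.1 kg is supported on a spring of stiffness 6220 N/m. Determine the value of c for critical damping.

c_c = 2√(k·m) = 2√(6220 × 69.1) = 2 × 655.6 = 1311 N·s/m.

1310 N·s/m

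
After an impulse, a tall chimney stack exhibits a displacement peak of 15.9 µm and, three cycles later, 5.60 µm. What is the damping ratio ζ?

Logarithmic decrement δ = (1/n)·ln(x₀/x_n) = (1/3)·ln(15.9/5.60) = (1/3)·ln(2.839) = 0.3479.
ζ = δ/√(4π² + δ²) = 0.3479/√(39.48 + 0.121) = 0.3479/6.293 = 0.05528.

0.0553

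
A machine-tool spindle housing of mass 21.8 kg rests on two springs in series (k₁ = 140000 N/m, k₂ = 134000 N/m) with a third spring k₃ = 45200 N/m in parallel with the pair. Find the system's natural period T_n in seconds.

0.0870 s

Series pair: k_s = k₁k₂/(k₁+k₂) = (140000)(134000)/(140000 + 134000) = 68470 N/m. In parallel with k₃: k_eq = 68470 + 45200 = 113700 N/m.
ω_n = √(k_eq/m) = √(113700/21.8) = √5214 = 72.21 rad/s.
T_n = 2π/ω_n = 6.283/72.21 = 0.08701 s.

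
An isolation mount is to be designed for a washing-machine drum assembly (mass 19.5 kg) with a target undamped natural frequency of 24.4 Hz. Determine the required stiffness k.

ω_n = 2πf_n = 2π × 24.4 = 153.3 rad/s.
k = m·ω_n² = 19.5 × 153.3² = 19.5 × 23500 = 458300 N/m.

458000 N/m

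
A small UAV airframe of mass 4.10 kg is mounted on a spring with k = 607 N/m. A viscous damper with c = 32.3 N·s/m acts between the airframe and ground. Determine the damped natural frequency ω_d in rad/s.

11.5 rad/s

ω_n = √(k/m) = √(607.0/4.10) = 12.17 rad/s.
Critical damping c_c = 2√(k·m) = 2√(607.0 × 4.10) = 99.77 N·s/m, so ζ = c/c_c = 32.3/99.77 = 0.3237.
ω_d = ω_n√(1 − ζ²) = 12.17 × √(1 − 0.105) = 11.51 rad/s.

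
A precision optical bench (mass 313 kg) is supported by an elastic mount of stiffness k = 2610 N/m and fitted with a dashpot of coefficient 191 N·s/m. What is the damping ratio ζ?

ω_n = √(k/m) = √(2610/313) = 2.888 rad/s.
Critical damping c_c = 2√(k·m) = 2√(2610 × 313) = 1808 N·s/m, so ζ = c/c_c = 191/1808 = 0.1057.

0.106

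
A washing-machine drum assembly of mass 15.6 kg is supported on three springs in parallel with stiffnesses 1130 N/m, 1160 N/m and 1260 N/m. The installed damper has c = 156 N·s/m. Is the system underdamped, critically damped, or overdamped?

Parallel springs add: k_eq = 1130 + 1160 + 1260 = 3550 N/m.
c_c = 2√(k_eq·m) = 470.7 N·s/m; ζ = c/c_c = 156/470.7 = 0.331.
Since ζ < 1 the system is underdamped.

underdamped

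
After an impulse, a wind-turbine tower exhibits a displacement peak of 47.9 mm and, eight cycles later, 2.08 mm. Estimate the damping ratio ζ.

0.0623

Logarithmic decrement δ = (1/n)·ln(x₀/x_n) = (1/8)·ln(47.9/2.08) = (1/8)·ln(23.03) = 0.3921.
ζ = δ/√(4π² + δ²) = 0.3921/√(39.48 + 0.154) = 0.3921/6.295 = 0.06228.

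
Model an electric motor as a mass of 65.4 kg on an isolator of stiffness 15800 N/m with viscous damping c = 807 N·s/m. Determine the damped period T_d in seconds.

0.440 s

ω_n = √(k/m) = √(15800/65.4) = 15.54 rad/s.
Critical damping c_c = 2√(k·m) = 2√(15800 × 65.4) = 2033 N·s/m, so ζ = c/c_c = 807/2033 = 0.3969.
ω_d = ω_n√(1 − ζ²) = 15.54 × √(1 − 0.158) = 14.27 rad/s.
T_d = 2π/ω_d = 0.4404 s.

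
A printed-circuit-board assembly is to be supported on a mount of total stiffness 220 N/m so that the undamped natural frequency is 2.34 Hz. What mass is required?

ω_n = 2πf_n = 2π × 2.34 = 14.70 rad/s.
m = k/ω_n² = 220/14.70² = 220/216.2 = 1.018 kg.

1.02 kg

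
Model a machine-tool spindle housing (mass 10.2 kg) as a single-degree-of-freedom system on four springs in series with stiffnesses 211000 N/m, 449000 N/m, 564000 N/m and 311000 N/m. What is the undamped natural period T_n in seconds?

0.0694 s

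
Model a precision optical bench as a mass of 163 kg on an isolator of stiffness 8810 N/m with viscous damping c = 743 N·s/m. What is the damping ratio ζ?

0.310

ω_n = √(k/m) = √(8810/163) = 7.352 rad/s.
Critical damping c_c = 2√(k·m) = 2√(8810 × 163) = 2397 N·s/m, so ζ = c/c_c = 743/2397 = 0.3100.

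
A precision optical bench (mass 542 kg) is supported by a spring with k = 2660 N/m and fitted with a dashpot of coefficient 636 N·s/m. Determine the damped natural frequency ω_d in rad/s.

2.14 rad/s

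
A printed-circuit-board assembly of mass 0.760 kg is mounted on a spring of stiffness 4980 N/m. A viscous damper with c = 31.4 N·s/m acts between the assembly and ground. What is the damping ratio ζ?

ω_n = √(k/m) = √(4980/0.760) = 80.95 rad/s.
Critical damping c_c = 2√(k·m) = 2√(4980 × 0.760) = 123.0 N·s/m, so ζ = c/c_c = 31.4/123.0 = 0.2552.

0.255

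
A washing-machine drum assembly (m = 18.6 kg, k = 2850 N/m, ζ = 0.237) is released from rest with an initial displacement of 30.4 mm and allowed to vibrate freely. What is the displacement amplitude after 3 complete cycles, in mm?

0.306 mm

Logarithmic decrement δ = 2πζ/√(1 − ζ²) = 2π × 0.2370/√(1 − 0.0562) = 1.533.
After n cycles, x_n/x₀ = e^(−nδ), so x_3 = 30.4 × e^(−3 × 1.533) = 30.4 × 0.01007 = 0.3061 mm.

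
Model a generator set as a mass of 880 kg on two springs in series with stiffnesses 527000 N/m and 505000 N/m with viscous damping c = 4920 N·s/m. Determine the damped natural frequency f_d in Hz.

2.69 Hz

Series springs: 1/k_eq = 1/527000 + 1/505000 = 3.878×10^-6, so k_eq = 257900 N/m.
ω_n = √(k_eq/m) = √(257900/880) = 17.12 rad/s.
Critical damping c_c = 2√(k_eq·m) = 2√(257900 × 880) = 30130 N·s/m, so ζ = c/c_c = 4920/30130 = 0.1633.
ω_d = ω_n√(1 − ζ²) = 17.12 × √(1 − 0.0267) = 16.89 rad/s.
f_d = ω_d/(2π) = 2.688 Hz.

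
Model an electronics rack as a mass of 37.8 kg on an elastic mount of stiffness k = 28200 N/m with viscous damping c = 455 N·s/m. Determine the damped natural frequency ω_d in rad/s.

ω_n = √(k/m) = √(28200/37.8) = 27.31 rad/s.
Critical damping c_c = 2√(k·m) = 2√(28200 × 37.8) = 2065 N·s/m, so ζ = c/c_c = 455/2065 = 0.2203.
ω_d = ω_n√(1 − ζ²) = 27.31 × √(1 − 0.0486) = 26.64 rad/s.

26.6 rad/s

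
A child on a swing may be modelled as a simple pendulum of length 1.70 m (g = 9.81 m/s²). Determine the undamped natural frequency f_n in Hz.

For a simple pendulum ω_n = √(g/L) = √(9.81/1.70) = √5.771 = 2.402 rad/s.
f_n = ω_n/(2π) = 2.402/6.283 = 0.3823 Hz.

0.382 Hz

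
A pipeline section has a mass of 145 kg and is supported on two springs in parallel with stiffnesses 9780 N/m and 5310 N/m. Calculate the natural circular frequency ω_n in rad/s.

Parallel springs add: k_eq = 9780 + 5310 = 15090 N/m.
ω_n = √(k_eq/m) = √(15090/145) = √104.1 = 10.20 rad/s.

10.2 rad/s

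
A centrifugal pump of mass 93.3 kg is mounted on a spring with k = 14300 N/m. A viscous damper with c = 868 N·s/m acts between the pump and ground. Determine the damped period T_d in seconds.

ω_n = √(k/m) = √(14300/93.3) = 12.38 rad/s.
Critical damping c_c = 2√(k·m) = 2√(14300 × 93.3) = 2310 N·s/m, so ζ = c/c_c = 868/2310 = 0.3757.
ω_d = ω_n√(1 − ζ²) = 12.38 × √(1 − 0.141) = 11.47 rad/s.
T_d = 2π/ω_d = 0.5476 s.

0.548 s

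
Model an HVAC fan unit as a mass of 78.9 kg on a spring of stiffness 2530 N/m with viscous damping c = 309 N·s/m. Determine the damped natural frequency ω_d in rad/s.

5.31 rad/s

ω_n = √(k/m) = √(2530/78.9) = 5.663 rad/s.
Critical damping c_c = 2√(k·m) = 2√(2530 × 78.9) = 893.6 N·s/m, so ζ = c/c_c = 309/893.6 = 0.3458.
ω_d = ω_n√(1 − ζ²) = 5.663 × √(1 − 0.120) = 5.313 rad/s.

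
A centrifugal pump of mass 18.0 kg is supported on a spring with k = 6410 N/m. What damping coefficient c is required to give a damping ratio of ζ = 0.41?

c_c = 2√(k·m) = 2√(6410 × 18.0) = 679.4 N·s/m.
c = ζ·c_c = 0.41 × 679.4 = 278.5 N·s/m.

279 N·s/m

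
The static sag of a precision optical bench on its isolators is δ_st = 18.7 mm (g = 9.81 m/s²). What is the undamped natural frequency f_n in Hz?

3.65 Hz

ω_n = √(g/δ_st) = √(9.81/0.0187) = √524.6 = 22.90 rad/s.
f_n = ω_n/(2π) = 22.90/6.283 = 3.645 Hz.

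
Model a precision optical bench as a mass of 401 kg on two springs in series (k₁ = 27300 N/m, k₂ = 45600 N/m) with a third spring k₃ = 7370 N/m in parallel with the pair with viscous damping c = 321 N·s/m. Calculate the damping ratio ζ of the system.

0.0513

Series pair: k_s = k₁k₂/(k₁+k₂) = (27300)(45600)/(27300 + 45600) = 17080 N/m. In parallel with k₃: k_eq = 17080 + 7370 = 24450 N/m.
ω_n = √(k_eq/m) = √(24450/401) = 7.808 rad/s.
Critical damping c_c = 2√(k_eq·m) = 2√(24450 × 401) = 6262 N·s/m, so ζ = c/c_c = 321/6262 = 0.05126.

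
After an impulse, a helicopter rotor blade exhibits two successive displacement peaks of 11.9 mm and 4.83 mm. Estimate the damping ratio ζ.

0.142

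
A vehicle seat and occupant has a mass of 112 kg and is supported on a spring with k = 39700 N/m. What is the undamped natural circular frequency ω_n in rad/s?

18.8 rad/s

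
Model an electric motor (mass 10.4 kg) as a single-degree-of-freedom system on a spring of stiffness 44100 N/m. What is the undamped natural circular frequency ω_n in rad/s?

65.1 rad/s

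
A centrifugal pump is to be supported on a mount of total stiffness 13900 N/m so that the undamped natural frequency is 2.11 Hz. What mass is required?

ω_n = 2πf_n = 2π × 2.11 = 13.26 rad/s.
m = k/ω_n² = 13900/13.26² = 13900/175.8 = 79.08 kg.

79.1 kg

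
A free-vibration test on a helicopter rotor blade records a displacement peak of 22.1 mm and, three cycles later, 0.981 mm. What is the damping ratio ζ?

0.163

Logarithmic decrement δ = (1/n)·ln(x₀/x_n) = (1/3)·ln(22.1/0.981) = (1/3)·ln(22.53) = 1.038.
ζ = δ/√(4π² + δ²) = 1.038/√(39.48 + 1.08) = 1.038/6.368 = 0.1630.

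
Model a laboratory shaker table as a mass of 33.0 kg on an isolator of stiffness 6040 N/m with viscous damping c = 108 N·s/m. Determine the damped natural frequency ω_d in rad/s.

13.4 rad/s

ω_n = √(k/m) = √(6040/33.0) = 13.53 rad/s.
Critical damping c_c = 2√(k·m) = 2√(6040 × 33.0) = 892.9 N·s/m, so ζ = c/c_c = 108/892.9 = 0.1210.
ω_d = ω_n√(1 − ζ²) = 13.53 × √(1 − 0.0146) = 13.43 rad/s.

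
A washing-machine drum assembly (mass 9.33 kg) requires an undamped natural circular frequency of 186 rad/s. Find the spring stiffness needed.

323000 N/m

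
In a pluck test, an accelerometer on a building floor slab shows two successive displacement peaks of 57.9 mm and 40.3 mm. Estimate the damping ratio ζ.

0.0576

Logarithmic decrement δ = (1/n)·ln(x₀/x_n) = (1/1)·ln(57.9/40.3) = (1/1)·ln(1.437) = 0.3624.
ζ = δ/√(4π² + δ²) = 0.3624/√(39.48 + 0.131) = 0.3624/6.294 = 0.05758.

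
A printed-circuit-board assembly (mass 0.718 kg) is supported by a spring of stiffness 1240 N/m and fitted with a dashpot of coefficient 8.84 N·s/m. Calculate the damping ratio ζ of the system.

ω_n = √(k/m) = √(1240/0.718) = 41.56 rad/s.
Critical damping c_c = 2√(k·m) = 2√(1240 × 0.718) = 59.68 N·s/m, so ζ = c/c_c = 8.84/59.68 = 0.1481.

0.148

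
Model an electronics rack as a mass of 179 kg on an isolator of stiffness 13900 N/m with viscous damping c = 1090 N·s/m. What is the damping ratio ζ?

0.346

ω_n = √(k/m) = √(13900/179) = 8.812 rad/s.
Critical damping c_c = 2√(k·m) = 2√(13900 × 179) = 3155 N·s/m, so ζ = c/c_c = 1090/3155 = 0.3455.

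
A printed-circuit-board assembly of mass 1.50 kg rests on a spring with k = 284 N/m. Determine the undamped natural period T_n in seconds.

0.457 s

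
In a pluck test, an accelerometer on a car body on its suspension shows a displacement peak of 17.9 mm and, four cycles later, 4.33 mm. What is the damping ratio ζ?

0.0564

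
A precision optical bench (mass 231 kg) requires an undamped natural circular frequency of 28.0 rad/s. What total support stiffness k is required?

k = m·ω_n² = 231 × 28.00² = 231 × 784.0 = 181100 N/m.

181000 N/m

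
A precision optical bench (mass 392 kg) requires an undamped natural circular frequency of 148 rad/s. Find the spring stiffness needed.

8590000 N/m

k = m·ω_n² = 392 × 148.0² = 392 × 21900 = 8586000 N/m.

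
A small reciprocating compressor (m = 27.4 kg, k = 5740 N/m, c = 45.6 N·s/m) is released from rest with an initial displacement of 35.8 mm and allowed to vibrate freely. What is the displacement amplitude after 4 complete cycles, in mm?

ζ = c/(2√(km)) = 45.6/(2√(5740 × 27.4)) = 45.6/793.2 = 0.05749.
Logarithmic decrement δ = 2πζ/√(1 − ζ²) = 2π × 0.05749/√(1 − 0.00331) = 0.3618.
After n cycles, x_n/x₀ = e^(−nδ), so x_4 = 35.8 × e^(−4 × 0.3618) = 35.8 × 0.2352 = 8.420 mm.

8.42 mm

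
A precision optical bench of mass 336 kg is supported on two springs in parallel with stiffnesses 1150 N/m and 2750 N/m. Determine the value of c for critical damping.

2290 N·s/m

Parallel springs add: k_eq = 1150 + 2750 = 3900 N/m.
c_c = 2√(k_eq·m) = 2√(3900 × 336) = 2 × 1145 = 2289 N·s/m.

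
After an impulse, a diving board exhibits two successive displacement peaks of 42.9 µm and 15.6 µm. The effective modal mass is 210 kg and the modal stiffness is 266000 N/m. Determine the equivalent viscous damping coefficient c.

2380 N·s/m

Logarithmic decrement δ = (1/n)·ln(x₀/x_n) = (1/1)·ln(42.9/15.6) = (1/1)·ln(2.750) = 1.012.
ζ = δ/√(4π² + δ²) = 1.012/√(39.48 + 1.02) = 1.012/6.364 = 0.1590.
c = ζ · 2√(km) = 0.1590 × 2√(266000 × 210) = 0.1590 × 14950 = 2376 N·s/m.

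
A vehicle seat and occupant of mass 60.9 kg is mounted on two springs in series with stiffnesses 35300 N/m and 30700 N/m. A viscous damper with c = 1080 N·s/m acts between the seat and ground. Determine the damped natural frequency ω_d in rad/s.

Series springs: 1/k_eq = 1/35300 + 1/30700 = 6.090×10^-5, so k_eq = 16420 N/m.
ω_n = √(k_eq/m) = √(16420/60.9) = 16.42 rad/s.
Critical damping c_c = 2√(k_eq·m) = 2√(16420 × 60.9) = 2000 N·s/m, so ζ = c/c_c = 1080/2000 = 0.5400.
ω_d = ω_n√(1 − ζ²) = 16.42 × √(1 − 0.292) = 13.82 rad/s.

13.8 rad/s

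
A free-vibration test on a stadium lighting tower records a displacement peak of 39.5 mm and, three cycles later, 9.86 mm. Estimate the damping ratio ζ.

Logarithmic decrement δ = (1/n)·ln(x₀/x_n) = (1/3)·ln(39.5/9.86) = (1/3)·ln(4.006) = 0.4626.
ζ = δ/√(4π² + δ²) = 0.4626/√(39.48 + 0.214) = 0.4626/6.300 = 0.07343.

0.0734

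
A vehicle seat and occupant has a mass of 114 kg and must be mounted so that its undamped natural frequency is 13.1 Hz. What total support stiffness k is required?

772000 N/m

ω_n = 2πf_n = 2π × 13.1 = 82.31 rad/s.
k = m·ω_n² = 114 × 82.31² = 114 × 6775 = 772300 N/m.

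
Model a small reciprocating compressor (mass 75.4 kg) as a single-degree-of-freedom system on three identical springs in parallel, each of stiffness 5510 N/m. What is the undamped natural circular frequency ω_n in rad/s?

14.8 rad/s

Parallel springs add: k_eq = 3 × 5510 = 16530 N/m.
ω_n = √(k_eq/m) = √(16530/75.4) = √219.2 = 14.81 rad/s.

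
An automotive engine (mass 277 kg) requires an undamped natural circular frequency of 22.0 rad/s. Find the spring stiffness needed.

134000 N/m

k = m·ω_n² = 277 × 22.00² = 277 × 484.0 = 134100 N/m.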